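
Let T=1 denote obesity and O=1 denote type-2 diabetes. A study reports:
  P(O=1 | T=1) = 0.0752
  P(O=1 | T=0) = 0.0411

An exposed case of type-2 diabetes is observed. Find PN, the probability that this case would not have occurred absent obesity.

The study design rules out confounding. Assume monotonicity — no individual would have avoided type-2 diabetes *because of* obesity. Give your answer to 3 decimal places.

PN ≈ 0.453

Let p₁ = 0.0752, p₀ = 0.0411.
Under exogeneity and monotonicity, PN = (p₁ − p₀) / p₁.
PN = (0.0752 − 0.0411) / 0.0752 = 0.0341 / 0.0752 ≈ 0.4535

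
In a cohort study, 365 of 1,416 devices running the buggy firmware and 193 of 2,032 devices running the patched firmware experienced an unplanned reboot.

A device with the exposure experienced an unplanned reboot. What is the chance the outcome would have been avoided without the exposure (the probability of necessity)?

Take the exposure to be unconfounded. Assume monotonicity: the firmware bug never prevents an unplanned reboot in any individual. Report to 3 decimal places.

p₁ = P(outcome | exposed) = 365/1416 = 0.25777
p₀ = P(outcome | unexposed) = 193/2032 = 0.09498
Under exogeneity and monotonicity, PN = (p₁ − p₀) / p₁.
PN = (0.25777 − 0.09498) / 0.25777 = 0.16279 / 0.25777 ≈ 0.6315

PN ≈ 0.632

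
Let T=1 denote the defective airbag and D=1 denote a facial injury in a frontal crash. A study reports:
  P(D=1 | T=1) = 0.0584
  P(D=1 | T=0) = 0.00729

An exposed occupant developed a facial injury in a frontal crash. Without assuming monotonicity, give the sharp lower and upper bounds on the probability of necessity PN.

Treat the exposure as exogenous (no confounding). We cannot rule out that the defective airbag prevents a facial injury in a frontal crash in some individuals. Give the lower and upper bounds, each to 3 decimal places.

0.875 ≤ PN ≤ 1.000

Let p₁ = 0.0584, p₀ = 0.00729.
Under exogeneity alone the bounds on PN are max{0,(p₁−p₀)/p₁} ≤ PN ≤ min{1,(1−p₀)/p₁}.
  lower = (p₁ − p₀)/p₁ = 0.05111 / 0.0584 ≈ 0.8752
  upper = min{1, (1 − p₀)/p₁} = 0.99271 / 0.0584 ≈ 16.9985 → capped at 1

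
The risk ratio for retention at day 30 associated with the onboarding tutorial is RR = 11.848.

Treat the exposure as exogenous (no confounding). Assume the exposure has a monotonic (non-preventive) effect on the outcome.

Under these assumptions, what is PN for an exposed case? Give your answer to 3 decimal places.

PN ≈ 0.916

Under exogeneity and monotonicity, PN = (RR − 1) / RR = 1 − 1/RR.
PN = (11.848 − 1) / 11.848 = 10.85 / 11.848 ≈ 0.9156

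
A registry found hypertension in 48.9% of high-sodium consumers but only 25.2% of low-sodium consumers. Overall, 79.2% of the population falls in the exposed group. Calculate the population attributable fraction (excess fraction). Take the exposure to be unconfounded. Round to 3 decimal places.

p₁ = 0.489, p₀ = 0.252.
Overall risk P(Y=1) = π·p₁ + (1−π)·p₀ = 0.792×0.489 + 0.208×0.252 = 0.4397.
Under exogeneity, PAF = [P(Y=1) − p₀] / P(Y=1).
PAF = (0.4397 − 0.252) / 0.4397 ≈ 0.4269

PAF ≈ 0.427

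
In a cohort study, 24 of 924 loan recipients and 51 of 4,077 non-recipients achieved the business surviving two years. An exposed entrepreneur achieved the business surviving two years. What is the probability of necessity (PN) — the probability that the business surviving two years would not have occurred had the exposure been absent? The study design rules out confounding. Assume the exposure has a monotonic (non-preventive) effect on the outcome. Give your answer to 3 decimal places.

PN ≈ 0.518

p₁ = P(outcome | exposed) = 24/924 = 0.025974
p₀ = P(outcome | unexposed) = 51/4077 = 0.012509
Under exogeneity and monotonicity, PN = (p₁ − p₀) / p₁.
PN = (0.025974 − 0.012509) / 0.025974 = 0.013465 / 0.025974 ≈ 0.5184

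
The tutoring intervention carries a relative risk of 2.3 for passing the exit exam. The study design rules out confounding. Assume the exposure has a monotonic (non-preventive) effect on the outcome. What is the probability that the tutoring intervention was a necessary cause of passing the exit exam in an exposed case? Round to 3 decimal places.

Under exogeneity and monotonicity, PN = (RR − 1) / RR = 1 − 1/RR.
PN = (2.3 − 1) / 2.3 = 1.3 / 2.3 ≈ 0.5652

PN ≈ 0.565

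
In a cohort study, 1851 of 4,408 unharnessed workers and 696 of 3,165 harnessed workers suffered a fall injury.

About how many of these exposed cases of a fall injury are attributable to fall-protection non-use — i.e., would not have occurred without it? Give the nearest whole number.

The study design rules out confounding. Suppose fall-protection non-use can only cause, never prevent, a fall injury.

about 882 cases

p₁ = P(outcome | exposed) = 1851/4408 = 0.41992
p₀ = P(outcome | unexposed) = 696/3165 = 0.21991
PN = (p₁ − p₀)/p₁ = (0.41992 − 0.21991) / 0.41992 ≈ 0.47631.
Attributable cases ≈ PN × (exposed cases) = 0.47631 × 1851 ≈ 881.66.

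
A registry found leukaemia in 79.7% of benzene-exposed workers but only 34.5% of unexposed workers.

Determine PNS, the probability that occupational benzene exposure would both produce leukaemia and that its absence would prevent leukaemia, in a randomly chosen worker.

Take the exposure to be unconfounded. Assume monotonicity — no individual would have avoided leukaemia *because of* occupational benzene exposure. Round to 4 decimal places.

p₁ = 0.797, p₀ = 0.345.
Under exogeneity and monotonicity, PNS = p₁ − p₀.
PNS = 0.797 − 0.345 = 0.452

PNS ≈ 0.4520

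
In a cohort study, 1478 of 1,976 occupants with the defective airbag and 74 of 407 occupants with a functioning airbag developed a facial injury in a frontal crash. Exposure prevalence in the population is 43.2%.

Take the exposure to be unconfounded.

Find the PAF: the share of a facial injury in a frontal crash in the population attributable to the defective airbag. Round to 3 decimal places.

PAF ≈ 0.574

p₁ = P(outcome | exposed) = 1478/1976 = 0.74798
p₀ = P(outcome | unexposed) = 74/407 = 0.18182
Overall risk P(Y=1) = π·p₁ + (1−π)·p₀ = 0.432×0.74798 + 0.568×0.18182 = 0.4264.
Under exogeneity, PAF = [P(Y=1) − p₀] / P(Y=1).
PAF = (0.4264 − 0.18182) / 0.4264 ≈ 0.5736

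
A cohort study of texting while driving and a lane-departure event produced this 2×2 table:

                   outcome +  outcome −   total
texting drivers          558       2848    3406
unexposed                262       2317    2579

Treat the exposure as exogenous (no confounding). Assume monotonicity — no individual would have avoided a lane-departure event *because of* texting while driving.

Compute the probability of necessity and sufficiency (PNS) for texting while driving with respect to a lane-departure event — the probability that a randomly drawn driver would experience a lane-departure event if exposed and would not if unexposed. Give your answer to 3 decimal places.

PNS ≈ 0.062

p₁ = P(outcome | exposed) = 558/3406 = 0.16383
p₀ = P(outcome | unexposed) = 262/2579 = 0.10159
Under exogeneity and monotonicity, PNS = p₁ − p₀.
PNS = 0.16383 − 0.10159 = 0.062239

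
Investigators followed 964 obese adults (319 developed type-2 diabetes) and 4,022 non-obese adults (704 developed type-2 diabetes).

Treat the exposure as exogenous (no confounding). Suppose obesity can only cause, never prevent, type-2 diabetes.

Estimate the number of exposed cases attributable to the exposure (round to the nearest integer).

p₁ = P(outcome | exposed) = 319/964 = 0.33091
p₀ = P(outcome | unexposed) = 704/4022 = 0.17504
PN = (p₁ − p₀)/p₁ = (0.33091 − 0.17504) / 0.33091 ≈ 0.47105.
Attributable cases ≈ PN × (exposed cases) = 0.47105 × 319 ≈ 150.26.

about 150 cases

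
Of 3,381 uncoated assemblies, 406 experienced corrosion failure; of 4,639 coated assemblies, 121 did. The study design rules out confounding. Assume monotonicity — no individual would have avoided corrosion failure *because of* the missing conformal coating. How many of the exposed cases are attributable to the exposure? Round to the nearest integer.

about 318 cases

p₁ = P(outcome | exposed) = 406/3381 = 0.12008
p₀ = P(outcome | unexposed) = 121/4639 = 0.026083
PN = (p₁ − p₀)/p₁ = (0.12008 − 0.026083) / 0.12008 ≈ 0.78279.
Attributable cases ≈ PN × (exposed cases) = 0.78279 × 406 ≈ 317.81.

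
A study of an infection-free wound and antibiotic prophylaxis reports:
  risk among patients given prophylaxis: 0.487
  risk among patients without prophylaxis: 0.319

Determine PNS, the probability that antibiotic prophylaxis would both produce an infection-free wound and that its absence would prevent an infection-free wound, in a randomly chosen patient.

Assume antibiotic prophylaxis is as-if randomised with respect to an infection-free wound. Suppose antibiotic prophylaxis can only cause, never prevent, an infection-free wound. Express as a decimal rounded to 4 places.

PNS ≈ 0.1680

Let p₁ = 0.487, p₀ = 0.319.
Under exogeneity and monotonicity, PNS = p₁ − p₀.
PNS = 0.487 − 0.319 = 0.168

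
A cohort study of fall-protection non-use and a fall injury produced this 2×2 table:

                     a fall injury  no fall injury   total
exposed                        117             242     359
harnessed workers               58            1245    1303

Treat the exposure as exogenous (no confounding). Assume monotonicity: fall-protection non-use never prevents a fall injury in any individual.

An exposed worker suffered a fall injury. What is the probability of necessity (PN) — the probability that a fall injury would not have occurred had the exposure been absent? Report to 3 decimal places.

p₁ = P(outcome | exposed) = 117/359 = 0.32591
p₀ = P(outcome | unexposed) = 58/1303 = 0.044513
Under exogeneity and monotonicity, PN = (p₁ − p₀) / p₁.
PN = (0.32591 − 0.044513) / 0.32591 = 0.28139 / 0.32591 ≈ 0.8634

PN ≈ 0.863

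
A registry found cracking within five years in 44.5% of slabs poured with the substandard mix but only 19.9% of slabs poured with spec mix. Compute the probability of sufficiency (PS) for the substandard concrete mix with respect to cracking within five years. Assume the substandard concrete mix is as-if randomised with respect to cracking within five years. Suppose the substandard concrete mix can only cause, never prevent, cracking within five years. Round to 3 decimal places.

PS ≈ 0.307

p₁ = 0.445, p₀ = 0.199.
Under exogeneity and monotonicity, PS = (p₁ − p₀) / (1 − p₀).
PS = (0.445 − 0.199) / (1 − 0.199) = 0.246 / 0.801 ≈ 0.3071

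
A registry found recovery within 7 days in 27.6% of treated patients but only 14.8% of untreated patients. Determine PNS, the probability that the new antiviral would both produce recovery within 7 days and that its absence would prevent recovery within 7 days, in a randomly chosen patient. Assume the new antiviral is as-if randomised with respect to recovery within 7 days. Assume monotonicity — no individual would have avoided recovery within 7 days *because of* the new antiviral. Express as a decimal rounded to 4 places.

p₁ = 0.276, p₀ = 0.148.
Under exogeneity and monotonicity, PNS = p₁ − p₀.
PNS = 0.276 − 0.148 = 0.128

PNS ≈ 0.1280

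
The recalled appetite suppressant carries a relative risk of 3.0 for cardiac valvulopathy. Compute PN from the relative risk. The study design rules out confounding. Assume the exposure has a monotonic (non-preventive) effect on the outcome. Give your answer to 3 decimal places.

PN ≈ 0.667

Under exogeneity and monotonicity, PN = (RR − 1) / RR = 1 − 1/RR.
PN = (3.0 − 1) / 3.0 = 2 / 3.0 ≈ 0.6667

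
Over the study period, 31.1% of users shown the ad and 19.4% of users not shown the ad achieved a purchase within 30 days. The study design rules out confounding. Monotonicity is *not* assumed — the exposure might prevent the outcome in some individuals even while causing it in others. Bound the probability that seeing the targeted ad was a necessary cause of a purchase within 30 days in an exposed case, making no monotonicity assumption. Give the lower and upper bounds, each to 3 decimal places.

p₁ = 0.311, p₀ = 0.194.
Under exogeneity alone the bounds on PN are max{0,(p₁−p₀)/p₁} ≤ PN ≤ min{1,(1−p₀)/p₁}.
  lower = (p₁ − p₀)/p₁ = 0.117 / 0.311 ≈ 0.3762
  upper = min{1, (1 − p₀)/p₁} = 0.806 / 0.311 ≈ 2.5916 → capped at 1

0.376 ≤ PN ≤ 1.000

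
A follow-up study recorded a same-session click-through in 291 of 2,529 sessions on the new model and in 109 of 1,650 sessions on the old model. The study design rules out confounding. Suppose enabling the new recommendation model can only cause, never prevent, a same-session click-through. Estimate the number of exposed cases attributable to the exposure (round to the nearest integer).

p₁ = P(outcome | exposed) = 291/2529 = 0.11507
p₀ = P(outcome | unexposed) = 109/1650 = 0.066061
PN = (p₁ − p₀)/p₁ = (0.11507 − 0.066061) / 0.11507 ≈ 0.42589.
Attributable cases ≈ PN × (exposed cases) = 0.42589 × 291 ≈ 123.93.

about 124 cases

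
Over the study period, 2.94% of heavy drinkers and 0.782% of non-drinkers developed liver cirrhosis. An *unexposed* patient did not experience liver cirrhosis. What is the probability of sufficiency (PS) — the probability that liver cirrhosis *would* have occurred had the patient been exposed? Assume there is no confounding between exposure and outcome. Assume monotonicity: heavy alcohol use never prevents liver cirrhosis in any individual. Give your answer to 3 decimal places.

p₁ = 0.0294, p₀ = 0.00782.
Under exogeneity and monotonicity, PS = (p₁ − p₀) / (1 − p₀).
PS = (0.0294 − 0.00782) / (1 − 0.00782) = 0.02158 / 0.99218 ≈ 0.0218

PS ≈ 0.022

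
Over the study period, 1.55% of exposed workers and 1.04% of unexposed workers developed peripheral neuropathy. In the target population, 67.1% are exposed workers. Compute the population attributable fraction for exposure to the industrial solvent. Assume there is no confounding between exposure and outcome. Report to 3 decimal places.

p₁ = 0.0155, p₀ = 0.0104.
Overall risk P(Y=1) = π·p₁ + (1−π)·p₀ = 0.671×0.0155 + 0.329×0.0104 = 0.013822.
Under exogeneity, PAF = [P(Y=1) − p₀] / P(Y=1).
PAF = (0.013822 − 0.0104) / 0.013822 ≈ 0.2476

PAF ≈ 0.248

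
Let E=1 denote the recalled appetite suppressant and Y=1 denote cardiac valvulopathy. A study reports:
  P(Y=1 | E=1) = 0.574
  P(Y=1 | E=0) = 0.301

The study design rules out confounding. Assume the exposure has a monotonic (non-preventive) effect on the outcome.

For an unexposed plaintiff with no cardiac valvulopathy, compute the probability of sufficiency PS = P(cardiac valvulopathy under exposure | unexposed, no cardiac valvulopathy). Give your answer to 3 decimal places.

Let p₁ = 0.574, p₀ = 0.301.
Under exogeneity and monotonicity, PS = (p₁ − p₀) / (1 − p₀).
PS = (0.574 − 0.301) / (1 − 0.301) = 0.273 / 0.699 ≈ 0.3906

PS ≈ 0.391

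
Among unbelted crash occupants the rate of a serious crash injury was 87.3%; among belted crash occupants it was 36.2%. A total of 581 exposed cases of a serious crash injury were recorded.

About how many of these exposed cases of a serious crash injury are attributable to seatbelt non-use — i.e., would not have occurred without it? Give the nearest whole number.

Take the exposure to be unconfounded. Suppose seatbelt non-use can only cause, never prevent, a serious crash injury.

p₁ = 0.873, p₀ = 0.362.
PN = (p₁ − p₀)/p₁ = (0.873 − 0.362) / 0.873 ≈ 0.58534.
Attributable cases ≈ PN × (exposed cases) = 0.58534 × 581 ≈ 340.08.

about 340 cases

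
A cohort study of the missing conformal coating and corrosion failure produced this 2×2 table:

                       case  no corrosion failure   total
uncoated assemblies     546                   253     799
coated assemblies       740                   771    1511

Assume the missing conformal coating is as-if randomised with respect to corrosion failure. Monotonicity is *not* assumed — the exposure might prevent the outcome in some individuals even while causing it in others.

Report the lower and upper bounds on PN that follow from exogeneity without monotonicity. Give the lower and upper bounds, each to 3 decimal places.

0.283 ≤ PN ≤ 0.747

p₁ = P(outcome | exposed) = 546/799 = 0.68335
p₀ = P(outcome | unexposed) = 740/1511 = 0.48974
Under exogeneity alone the bounds on PN are max{0,(p₁−p₀)/p₁} ≤ PN ≤ min{1,(1−p₀)/p₁}.
  lower = (p₁ − p₀)/p₁ = 0.19361 / 0.68335 ≈ 0.2833
  upper = min{1, (1 − p₀)/p₁} = 0.51026 / 0.68335 ≈ 0.7467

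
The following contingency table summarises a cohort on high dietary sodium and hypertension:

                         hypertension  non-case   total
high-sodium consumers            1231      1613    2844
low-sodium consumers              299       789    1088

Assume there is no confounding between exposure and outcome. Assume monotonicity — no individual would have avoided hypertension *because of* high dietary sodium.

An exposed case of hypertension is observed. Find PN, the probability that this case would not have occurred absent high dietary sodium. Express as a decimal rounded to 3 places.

PN ≈ 0.365

p₁ = P(outcome | exposed) = 1231/2844 = 0.43284
p₀ = P(outcome | unexposed) = 299/1088 = 0.27482
Under exogeneity and monotonicity, PN = (p₁ − p₀) / p₁.
PN = (0.43284 − 0.27482) / 0.43284 = 0.15802 / 0.43284 ≈ 0.3651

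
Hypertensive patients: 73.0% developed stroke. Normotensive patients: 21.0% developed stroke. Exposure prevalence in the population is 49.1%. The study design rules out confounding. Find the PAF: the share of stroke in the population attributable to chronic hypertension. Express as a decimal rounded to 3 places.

PAF ≈ 0.549

p₁ = 0.73, p₀ = 0.21.
Overall risk P(Y=1) = π·p₁ + (1−π)·p₀ = 0.491×0.73 + 0.509×0.21 = 0.46532.
Under exogeneity, PAF = [P(Y=1) − p₀] / P(Y=1).
PAF = (0.46532 − 0.21) / 0.46532 ≈ 0.5487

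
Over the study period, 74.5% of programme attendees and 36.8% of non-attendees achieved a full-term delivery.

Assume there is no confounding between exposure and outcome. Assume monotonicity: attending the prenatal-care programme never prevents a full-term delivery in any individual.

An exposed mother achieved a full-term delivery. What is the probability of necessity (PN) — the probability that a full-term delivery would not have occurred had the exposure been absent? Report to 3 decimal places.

p₁ = 0.745, p₀ = 0.368.
Under exogeneity and monotonicity, PN = (p₁ − p₀) / p₁.
PN = (0.745 − 0.368) / 0.745 = 0.377 / 0.745 ≈ 0.5060

PN ≈ 0.506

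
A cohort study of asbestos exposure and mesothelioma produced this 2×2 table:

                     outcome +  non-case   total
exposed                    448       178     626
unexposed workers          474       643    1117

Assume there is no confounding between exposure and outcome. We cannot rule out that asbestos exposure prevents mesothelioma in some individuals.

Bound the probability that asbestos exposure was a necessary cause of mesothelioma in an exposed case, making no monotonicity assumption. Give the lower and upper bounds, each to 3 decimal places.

0.407 ≤ PN ≤ 0.804

p₁ = P(outcome | exposed) = 448/626 = 0.71565
p₀ = P(outcome | unexposed) = 474/1117 = 0.42435
Under exogeneity alone the bounds on PN are max{0,(p₁−p₀)/p₁} ≤ PN ≤ min{1,(1−p₀)/p₁}.
  lower = (p₁ − p₀)/p₁ = 0.2913 / 0.71565 ≈ 0.4070
  upper = min{1, (1 − p₀)/p₁} = 0.57565 / 0.71565 ≈ 0.8044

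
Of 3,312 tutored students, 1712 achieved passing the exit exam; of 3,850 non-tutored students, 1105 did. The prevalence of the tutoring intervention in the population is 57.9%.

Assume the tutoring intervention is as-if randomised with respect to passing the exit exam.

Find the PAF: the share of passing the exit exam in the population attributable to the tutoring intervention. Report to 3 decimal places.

p₁ = P(outcome | exposed) = 1712/3312 = 0.51691
p₀ = P(outcome | unexposed) = 1105/3850 = 0.28701
Overall risk P(Y=1) = π·p₁ + (1−π)·p₀ = 0.579×0.51691 + 0.421×0.28701 = 0.42012.
Under exogeneity, PAF = [P(Y=1) − p₀] / P(Y=1).
PAF = (0.42012 − 0.28701) / 0.42012 ≈ 0.3168

PAF ≈ 0.317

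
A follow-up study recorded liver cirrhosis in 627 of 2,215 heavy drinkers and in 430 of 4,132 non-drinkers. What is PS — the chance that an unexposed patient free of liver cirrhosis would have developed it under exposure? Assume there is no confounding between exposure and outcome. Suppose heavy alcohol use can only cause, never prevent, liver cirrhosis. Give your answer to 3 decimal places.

PS ≈ 0.200

p₁ = P(outcome | exposed) = 627/2215 = 0.28307
p₀ = P(outcome | unexposed) = 430/4132 = 0.10407
Under exogeneity and monotonicity, PS = (p₁ − p₀) / (1 − p₀).
PS = (0.28307 − 0.10407) / (1 − 0.10407) = 0.179 / 0.89593 ≈ 0.1998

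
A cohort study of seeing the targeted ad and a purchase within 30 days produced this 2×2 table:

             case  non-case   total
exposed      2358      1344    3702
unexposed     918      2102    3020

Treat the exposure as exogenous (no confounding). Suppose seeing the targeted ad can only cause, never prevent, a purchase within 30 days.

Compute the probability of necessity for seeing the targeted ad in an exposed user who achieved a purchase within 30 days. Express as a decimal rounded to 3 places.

p₁ = P(outcome | exposed) = 2358/3702 = 0.63695
p₀ = P(outcome | unexposed) = 918/3020 = 0.30397
Under exogeneity and monotonicity, PN = (p₁ − p₀) / p₁.
PN = (0.63695 − 0.30397) / 0.63695 = 0.33298 / 0.63695 ≈ 0.5228

PN ≈ 0.523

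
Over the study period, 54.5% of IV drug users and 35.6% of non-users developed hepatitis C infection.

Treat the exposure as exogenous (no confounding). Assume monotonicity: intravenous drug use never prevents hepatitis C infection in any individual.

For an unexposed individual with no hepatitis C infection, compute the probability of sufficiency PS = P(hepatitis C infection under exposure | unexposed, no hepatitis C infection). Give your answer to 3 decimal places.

p₁ = 0.545, p₀ = 0.356.
Under exogeneity and monotonicity, PS = (p₁ − p₀) / (1 − p₀).
PS = (0.545 − 0.356) / (1 − 0.356) = 0.189 / 0.644 ≈ 0.2935

PS ≈ 0.293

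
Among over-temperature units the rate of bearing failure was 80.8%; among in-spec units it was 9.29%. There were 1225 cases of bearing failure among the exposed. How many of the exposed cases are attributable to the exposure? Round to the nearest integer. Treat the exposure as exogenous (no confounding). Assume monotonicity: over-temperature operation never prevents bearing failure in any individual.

p₁ = 0.808, p₀ = 0.0929.
PN = (p₁ − p₀)/p₁ = (0.808 − 0.0929) / 0.808 ≈ 0.88502.
Attributable cases ≈ PN × (exposed cases) = 0.88502 × 1225 ≈ 1084.16.

about 1084 cases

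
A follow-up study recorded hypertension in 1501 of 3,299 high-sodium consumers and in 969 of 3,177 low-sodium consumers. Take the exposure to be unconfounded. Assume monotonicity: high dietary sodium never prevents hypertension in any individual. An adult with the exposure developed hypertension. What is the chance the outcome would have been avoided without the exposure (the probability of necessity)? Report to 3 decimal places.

p₁ = P(outcome | exposed) = 1501/3299 = 0.45499
p₀ = P(outcome | unexposed) = 969/3177 = 0.305
Under exogeneity and monotonicity, PN = (p₁ − p₀) / p₁.
PN = (0.45499 − 0.305) / 0.45499 = 0.14998 / 0.45499 ≈ 0.3296

PN ≈ 0.330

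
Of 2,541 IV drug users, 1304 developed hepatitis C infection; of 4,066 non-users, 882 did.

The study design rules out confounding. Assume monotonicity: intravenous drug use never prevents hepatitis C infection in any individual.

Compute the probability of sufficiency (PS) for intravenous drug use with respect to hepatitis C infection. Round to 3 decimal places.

p₁ = P(outcome | exposed) = 1304/2541 = 0.51318
p₀ = P(outcome | unexposed) = 882/4066 = 0.21692
Under exogeneity and monotonicity, PS = (p₁ − p₀) / (1 − p₀).
PS = (0.51318 − 0.21692) / (1 − 0.21692) = 0.29626 / 0.78308 ≈ 0.3783

PS ≈ 0.378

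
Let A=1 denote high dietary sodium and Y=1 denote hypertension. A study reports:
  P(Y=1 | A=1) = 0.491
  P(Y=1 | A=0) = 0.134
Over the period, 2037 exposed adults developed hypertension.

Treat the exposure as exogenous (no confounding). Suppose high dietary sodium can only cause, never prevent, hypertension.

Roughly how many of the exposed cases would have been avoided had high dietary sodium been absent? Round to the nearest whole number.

Let p₁ = 0.491, p₀ = 0.134.
PN = (p₁ − p₀)/p₁ = (0.491 − 0.134) / 0.491 ≈ 0.72709.
Attributable cases ≈ PN × (exposed cases) = 0.72709 × 2037 ≈ 1481.08.

about 1481 cases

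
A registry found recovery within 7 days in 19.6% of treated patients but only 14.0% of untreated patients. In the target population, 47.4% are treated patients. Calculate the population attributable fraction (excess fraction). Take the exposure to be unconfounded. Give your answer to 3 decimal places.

p₁ = 0.196, p₀ = 0.14.
Overall risk P(Y=1) = π·p₁ + (1−π)·p₀ = 0.474×0.196 + 0.526×0.14 = 0.16654.
Under exogeneity, PAF = [P(Y=1) − p₀] / P(Y=1).
PAF = (0.16654 − 0.14) / 0.16654 ≈ 0.1594

PAF ≈ 0.159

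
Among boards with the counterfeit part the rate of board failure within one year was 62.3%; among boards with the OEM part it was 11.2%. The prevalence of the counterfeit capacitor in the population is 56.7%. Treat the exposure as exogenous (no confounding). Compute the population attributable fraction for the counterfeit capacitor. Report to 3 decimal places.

PAF ≈ 0.721

p₁ = 0.623, p₀ = 0.112.
Overall risk P(Y=1) = π·p₁ + (1−π)·p₀ = 0.567×0.623 + 0.433×0.112 = 0.40174.
Under exogeneity, PAF = [P(Y=1) − p₀] / P(Y=1).
PAF = (0.40174 − 0.112) / 0.40174 ≈ 0.7212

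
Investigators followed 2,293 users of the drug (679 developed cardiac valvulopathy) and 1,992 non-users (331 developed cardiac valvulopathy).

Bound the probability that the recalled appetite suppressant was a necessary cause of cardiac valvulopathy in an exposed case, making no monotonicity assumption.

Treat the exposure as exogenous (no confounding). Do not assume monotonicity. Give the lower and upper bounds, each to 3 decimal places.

p₁ = P(outcome | exposed) = 679/2293 = 0.29612
p₀ = P(outcome | unexposed) = 331/1992 = 0.16616
Under exogeneity alone the bounds on PN are max{0,(p₁−p₀)/p₁} ≤ PN ≤ min{1,(1−p₀)/p₁}.
  lower = (p₁ − p₀)/p₁ = 0.12995 / 0.29612 ≈ 0.4389
  upper = min{1, (1 − p₀)/p₁} = 0.83384 / 0.29612 ≈ 2.8159 → capped at 1

0.439 ≤ PN ≤ 1.000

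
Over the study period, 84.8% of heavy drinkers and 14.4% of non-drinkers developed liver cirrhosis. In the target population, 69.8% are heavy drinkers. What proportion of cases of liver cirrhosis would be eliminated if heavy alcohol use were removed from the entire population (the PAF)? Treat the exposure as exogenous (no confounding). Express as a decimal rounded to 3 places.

PAF ≈ 0.773

p₁ = 0.848, p₀ = 0.144.
Overall risk P(Y=1) = π·p₁ + (1−π)·p₀ = 0.698×0.848 + 0.302×0.144 = 0.63539.
Under exogeneity, PAF = [P(Y=1) − p₀] / P(Y=1).
PAF = (0.63539 − 0.144) / 0.63539 ≈ 0.7734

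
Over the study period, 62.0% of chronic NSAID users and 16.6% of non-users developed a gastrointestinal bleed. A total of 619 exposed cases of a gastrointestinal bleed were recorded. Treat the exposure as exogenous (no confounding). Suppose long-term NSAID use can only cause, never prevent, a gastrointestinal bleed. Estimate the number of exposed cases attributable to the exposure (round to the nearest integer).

p₁ = 0.62, p₀ = 0.166.
PN = (p₁ − p₀)/p₁ = (0.62 − 0.166) / 0.62 ≈ 0.73226.
Attributable cases ≈ PN × (exposed cases) = 0.73226 × 619 ≈ 453.27.

about 453 cases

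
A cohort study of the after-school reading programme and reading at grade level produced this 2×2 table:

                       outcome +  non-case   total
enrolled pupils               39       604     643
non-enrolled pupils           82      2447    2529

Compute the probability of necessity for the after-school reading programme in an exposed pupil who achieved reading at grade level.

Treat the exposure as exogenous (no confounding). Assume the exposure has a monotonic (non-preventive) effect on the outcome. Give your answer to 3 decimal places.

p₁ = P(outcome | exposed) = 39/643 = 0.060653
p₀ = P(outcome | unexposed) = 82/2529 = 0.032424
Under exogeneity and monotonicity, PN = (p₁ − p₀)/p₁.
PN = (0.060653 − 0.032424) / 0.060653 ≈ 0.4654

PN ≈ 0.465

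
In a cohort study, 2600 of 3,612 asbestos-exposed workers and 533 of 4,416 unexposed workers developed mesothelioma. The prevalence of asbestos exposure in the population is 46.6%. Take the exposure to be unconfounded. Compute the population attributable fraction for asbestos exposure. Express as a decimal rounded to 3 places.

PAF ≈ 0.698

p₁ = P(outcome | exposed) = 2600/3612 = 0.71982
p₀ = P(outcome | unexposed) = 533/4416 = 0.1207
Overall risk P(Y=1) = π·p₁ + (1−π)·p₀ = 0.466×0.71982 + 0.534×0.1207 = 0.39989.
Under exogeneity, PAF = [P(Y=1) − p₀] / P(Y=1).
PAF = (0.39989 − 0.1207) / 0.39989 ≈ 0.6982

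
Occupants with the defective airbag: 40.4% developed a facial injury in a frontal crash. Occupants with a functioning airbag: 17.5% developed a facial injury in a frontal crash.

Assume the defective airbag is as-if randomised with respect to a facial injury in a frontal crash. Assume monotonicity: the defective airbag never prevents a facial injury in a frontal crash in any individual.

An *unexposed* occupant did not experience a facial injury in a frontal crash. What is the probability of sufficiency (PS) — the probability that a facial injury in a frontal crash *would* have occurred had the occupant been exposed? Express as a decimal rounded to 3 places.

p₁ = 0.404, p₀ = 0.175.
Under exogeneity and monotonicity, PS = (p₁ − p₀) / (1 − p₀).
PS = (0.404 − 0.175) / (1 − 0.175) = 0.229 / 0.825 ≈ 0.2776

PS ≈ 0.278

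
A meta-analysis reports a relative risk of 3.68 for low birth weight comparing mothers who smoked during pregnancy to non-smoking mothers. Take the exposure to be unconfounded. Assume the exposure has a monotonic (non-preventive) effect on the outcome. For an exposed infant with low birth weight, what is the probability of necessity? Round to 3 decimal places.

PN ≈ 0.728

Under exogeneity and monotonicity, PN = (RR − 1) / RR = 1 − 1/RR.
PN = (3.68 − 1) / 3.68 = 2.68 / 3.68 ≈ 0.7283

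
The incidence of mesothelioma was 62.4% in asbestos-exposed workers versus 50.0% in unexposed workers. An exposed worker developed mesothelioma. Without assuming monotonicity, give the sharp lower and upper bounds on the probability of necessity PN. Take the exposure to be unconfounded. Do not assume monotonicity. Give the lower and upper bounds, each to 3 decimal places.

0.199 ≤ PN ≤ 0.801

p₁ = 0.624, p₀ = 0.5.
Under exogeneity alone the bounds on PN are max{0,(p₁−p₀)/p₁} ≤ PN ≤ min{1,(1−p₀)/p₁}.
  lower = (p₁ − p₀)/p₁ = 0.124 / 0.624 ≈ 0.1987
  upper = min{1, (1 − p₀)/p₁} = 0.5 / 0.624 ≈ 0.8013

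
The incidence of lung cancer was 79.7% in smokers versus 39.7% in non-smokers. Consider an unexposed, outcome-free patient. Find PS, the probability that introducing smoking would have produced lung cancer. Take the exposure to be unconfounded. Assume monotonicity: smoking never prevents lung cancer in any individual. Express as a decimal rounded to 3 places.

p₁ = 0.797, p₀ = 0.397.
Under exogeneity and monotonicity, PS = (p₁ − p₀) / (1 − p₀).
PS = (0.797 − 0.397) / (1 − 0.397) = 0.4 / 0.603 ≈ 0.6633

PS ≈ 0.663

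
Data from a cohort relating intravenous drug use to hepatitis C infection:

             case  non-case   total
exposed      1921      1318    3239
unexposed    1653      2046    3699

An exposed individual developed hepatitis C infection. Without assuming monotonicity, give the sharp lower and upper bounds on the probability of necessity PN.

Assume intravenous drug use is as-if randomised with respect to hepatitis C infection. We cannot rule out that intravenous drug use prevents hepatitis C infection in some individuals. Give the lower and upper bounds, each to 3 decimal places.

p₁ = P(outcome | exposed) = 1921/3239 = 0.59308
p₀ = P(outcome | unexposed) = 1653/3699 = 0.44688
Under exogeneity alone the bounds on PN are max{0,(p₁−p₀)/p₁} ≤ PN ≤ min{1,(1−p₀)/p₁}.
  lower = (p₁ − p₀)/p₁ = 0.14621 / 0.59308 ≈ 0.2465
  upper = min{1, (1 − p₀)/p₁} = 0.55312 / 0.59308 ≈ 0.9326

0.247 ≤ PN ≤ 0.933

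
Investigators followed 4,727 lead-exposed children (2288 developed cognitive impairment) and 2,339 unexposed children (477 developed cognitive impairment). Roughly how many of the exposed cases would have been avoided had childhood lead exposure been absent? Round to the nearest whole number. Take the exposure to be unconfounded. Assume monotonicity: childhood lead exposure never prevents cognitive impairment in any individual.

p₁ = P(outcome | exposed) = 2288/4727 = 0.48403
p₀ = P(outcome | unexposed) = 477/2339 = 0.20393
PN = (p₁ − p₀)/p₁ = (0.48403 − 0.20393) / 0.48403 ≈ 0.57867.
Attributable cases ≈ PN × (exposed cases) = 0.57867 × 2288 ≈ 1324.01.

about 1324 cases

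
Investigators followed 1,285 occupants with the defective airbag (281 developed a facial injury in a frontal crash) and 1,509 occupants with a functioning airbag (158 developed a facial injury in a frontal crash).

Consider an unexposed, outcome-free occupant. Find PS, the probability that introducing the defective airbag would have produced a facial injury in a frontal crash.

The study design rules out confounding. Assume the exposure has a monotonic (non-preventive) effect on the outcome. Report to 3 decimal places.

p₁ = P(outcome | exposed) = 281/1285 = 0.21868
p₀ = P(outcome | unexposed) = 158/1509 = 0.10471
Under exogeneity and monotonicity, PS = (p₁ − p₀) / (1 − p₀).
PS = (0.21868 − 0.10471) / (1 − 0.10471) = 0.11397 / 0.89529 ≈ 0.1273

PS ≈ 0.127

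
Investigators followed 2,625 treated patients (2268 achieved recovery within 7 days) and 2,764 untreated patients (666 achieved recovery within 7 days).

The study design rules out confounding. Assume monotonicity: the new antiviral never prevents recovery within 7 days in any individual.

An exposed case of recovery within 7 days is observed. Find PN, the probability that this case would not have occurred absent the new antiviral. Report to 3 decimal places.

p₁ = P(outcome | exposed) = 2268/2625 = 0.864
p₀ = P(outcome | unexposed) = 666/2764 = 0.24096
Under exogeneity and monotonicity, PN = (p₁ − p₀) / p₁.
PN = (0.864 − 0.24096) / 0.864 = 0.62304 / 0.864 ≈ 0.7211

PN ≈ 0.721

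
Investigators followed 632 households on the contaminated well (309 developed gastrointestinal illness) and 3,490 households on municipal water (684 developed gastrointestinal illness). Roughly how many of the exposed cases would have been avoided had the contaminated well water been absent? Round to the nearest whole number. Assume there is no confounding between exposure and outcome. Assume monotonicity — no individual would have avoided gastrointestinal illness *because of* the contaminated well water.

about 185 cases

p₁ = P(outcome | exposed) = 309/632 = 0.48892
p₀ = P(outcome | unexposed) = 684/3490 = 0.19599
PN = (p₁ − p₀)/p₁ = (0.48892 − 0.19599) / 0.48892 ≈ 0.59914.
Attributable cases ≈ PN × (exposed cases) = 0.59914 × 309 ≈ 185.14.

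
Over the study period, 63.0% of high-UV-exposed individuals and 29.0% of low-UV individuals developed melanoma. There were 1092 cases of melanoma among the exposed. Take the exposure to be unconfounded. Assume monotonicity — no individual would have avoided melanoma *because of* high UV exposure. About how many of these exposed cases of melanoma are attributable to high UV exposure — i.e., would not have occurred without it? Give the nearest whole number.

p₁ = 0.63, p₀ = 0.29.
PN = (p₁ − p₀)/p₁ = (0.63 − 0.29) / 0.63 ≈ 0.53968.
Attributable cases ≈ PN × (exposed cases) = 0.53968 × 1092 ≈ 589.33.

about 589 cases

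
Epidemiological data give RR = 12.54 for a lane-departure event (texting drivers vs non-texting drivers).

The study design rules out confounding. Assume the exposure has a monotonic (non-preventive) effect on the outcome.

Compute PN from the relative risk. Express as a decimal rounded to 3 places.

Under exogeneity and monotonicity, PN = (RR − 1) / RR = 1 − 1/RR.
PN = (12.54 − 1) / 12.54 = 11.54 / 12.54 ≈ 0.9203

PN ≈ 0.920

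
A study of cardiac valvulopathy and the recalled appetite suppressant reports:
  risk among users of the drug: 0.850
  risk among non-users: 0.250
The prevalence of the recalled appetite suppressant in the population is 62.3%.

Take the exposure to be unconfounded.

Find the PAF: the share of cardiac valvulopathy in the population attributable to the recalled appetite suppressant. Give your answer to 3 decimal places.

PAF ≈ 0.599

Let p₁ = 0.85, p₀ = 0.25.
Overall risk P(Y=1) = π·p₁ + (1−π)·p₀ = 0.623×0.85 + 0.377×0.25 = 0.6238.
Under exogeneity, PAF = [P(Y=1) − p₀] / P(Y=1).
PAF = (0.6238 − 0.25) / 0.6238 ≈ 0.5992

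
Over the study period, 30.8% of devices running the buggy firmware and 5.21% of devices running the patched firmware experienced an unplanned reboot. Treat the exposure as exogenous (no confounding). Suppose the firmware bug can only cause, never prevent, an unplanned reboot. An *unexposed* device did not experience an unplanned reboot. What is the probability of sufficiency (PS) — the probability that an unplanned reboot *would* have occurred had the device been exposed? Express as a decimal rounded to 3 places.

p₁ = 0.308, p₀ = 0.0521.
Under exogeneity and monotonicity, PS = (p₁ − p₀) / (1 − p₀).
PS = (0.308 − 0.0521) / (1 − 0.0521) = 0.2559 / 0.9479 ≈ 0.2700

PS ≈ 0.270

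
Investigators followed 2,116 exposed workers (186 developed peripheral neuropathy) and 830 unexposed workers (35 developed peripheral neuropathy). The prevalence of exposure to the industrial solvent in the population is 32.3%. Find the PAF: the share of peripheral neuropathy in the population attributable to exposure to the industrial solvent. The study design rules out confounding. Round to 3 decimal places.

p₁ = P(outcome | exposed) = 186/2116 = 0.087902
p₀ = P(outcome | unexposed) = 35/830 = 0.042169
Overall risk P(Y=1) = π·p₁ + (1−π)·p₀ = 0.323×0.087902 + 0.677×0.042169 = 0.05694.
Under exogeneity, PAF = [P(Y=1) − p₀] / P(Y=1).
PAF = (0.05694 − 0.042169) / 0.05694 ≈ 0.2594

PAF ≈ 0.259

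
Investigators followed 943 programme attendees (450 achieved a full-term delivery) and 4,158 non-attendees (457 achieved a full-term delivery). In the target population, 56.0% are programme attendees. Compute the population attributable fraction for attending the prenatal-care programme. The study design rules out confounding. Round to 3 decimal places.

PAF ≈ 0.652

p₁ = P(outcome | exposed) = 450/943 = 0.4772
p₀ = P(outcome | unexposed) = 457/4158 = 0.10991
Overall risk P(Y=1) = π·p₁ + (1−π)·p₀ = 0.56×0.4772 + 0.44×0.10991 = 0.31559.
Under exogeneity, PAF = [P(Y=1) − p₀] / P(Y=1).
PAF = (0.31559 − 0.10991) / 0.31559 ≈ 0.6517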